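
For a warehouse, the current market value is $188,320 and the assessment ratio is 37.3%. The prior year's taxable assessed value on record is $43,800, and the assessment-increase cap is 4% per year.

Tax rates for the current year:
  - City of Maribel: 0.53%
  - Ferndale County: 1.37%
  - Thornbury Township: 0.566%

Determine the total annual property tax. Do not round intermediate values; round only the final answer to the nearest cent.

$1,123.31

Uncapped assessed value = $188,320 × 0.373 = $70,243.36
Cap limit = $43,800 × 1.04 = $45,552
Taxable assessed value = min($70,243.36, $45,552) = $45,552 (cap binds)
City of Maribel: $45,552 × 0.0053 = $241.4256
Ferndale County: $45,552 × 0.0137 = $624.0624
Thornbury Township: $45,552 × 0.00566 = $257.82432
Total = $1,123.31232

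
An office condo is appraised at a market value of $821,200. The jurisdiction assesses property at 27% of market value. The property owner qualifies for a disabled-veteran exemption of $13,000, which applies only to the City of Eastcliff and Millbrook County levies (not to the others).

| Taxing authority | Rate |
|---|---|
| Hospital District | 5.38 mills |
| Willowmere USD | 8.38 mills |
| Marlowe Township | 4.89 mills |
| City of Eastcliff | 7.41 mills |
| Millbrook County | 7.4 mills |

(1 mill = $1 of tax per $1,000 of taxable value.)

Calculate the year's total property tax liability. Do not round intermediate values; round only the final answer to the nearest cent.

$7,226.36

Assessed value = $821,200 × 0.27 = $221,724
Hospital District: $221,724 × 0.00538 = $1,192.87512
Willowmere USD: $221,724 × 0.00838 = $1,858.04712
Marlowe Township: $221,724 × 0.00489 = $1,084.23036
City of Eastcliff: ($221,724 − $13,000) × 0.00741 = $208,724 × 0.00741 = $1,546.64484
Millbrook County: ($221,724 − $13,000) × 0.0074 = $208,724 × 0.0074 = $1,544.5576
Total = $7,226.35504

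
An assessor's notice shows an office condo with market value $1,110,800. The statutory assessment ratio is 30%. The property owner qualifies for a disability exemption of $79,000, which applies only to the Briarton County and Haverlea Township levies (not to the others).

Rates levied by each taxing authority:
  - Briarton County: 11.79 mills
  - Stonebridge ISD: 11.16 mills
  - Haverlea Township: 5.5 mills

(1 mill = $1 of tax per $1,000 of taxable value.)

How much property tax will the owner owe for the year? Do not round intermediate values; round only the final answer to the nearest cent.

Assessed value = $1,110,800 × 0.3 = $333,240
Briarton County: ($333,240 − $79,000) × 0.01179 = $254,240 × 0.01179 = $2,997.4896
Stonebridge ISD: $333,240 × 0.01116 = $3,718.9584
Haverlea Township: ($333,240 − $79,000) × 0.0055 = $254,240 × 0.0055 = $1,398.32
Total = $8,114.768

$8,114.77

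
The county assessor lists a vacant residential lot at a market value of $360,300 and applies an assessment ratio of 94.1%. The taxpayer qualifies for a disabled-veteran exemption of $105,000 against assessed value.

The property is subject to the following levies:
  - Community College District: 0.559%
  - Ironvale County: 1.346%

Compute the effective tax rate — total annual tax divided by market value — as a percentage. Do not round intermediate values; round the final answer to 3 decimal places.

Assessed value = $360,300 × 0.941 = $339,042.3
Taxable value = $339,042.3 − $105,000 = $234,042.3
Community College District: $234,042.3 × 0.00559 = $1,308.296457
Ironvale County: $234,042.3 × 0.01346 = $3,150.209358
Total tax = $4,458.505815
Effective rate = $4,458.505815 ÷ $360,300 = 1.237% of market value

1.237%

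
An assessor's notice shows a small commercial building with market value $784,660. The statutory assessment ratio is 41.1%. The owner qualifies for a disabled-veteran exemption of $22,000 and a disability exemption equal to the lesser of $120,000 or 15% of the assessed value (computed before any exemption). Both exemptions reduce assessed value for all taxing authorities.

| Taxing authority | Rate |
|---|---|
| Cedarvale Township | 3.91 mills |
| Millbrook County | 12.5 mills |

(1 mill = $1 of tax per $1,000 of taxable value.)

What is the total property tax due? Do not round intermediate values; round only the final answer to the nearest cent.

$4,137.31

Assessed value = $784,660 × 0.411 = $322,495.26
Disability exemption = min($120,000, 15% × $322,495.26) = min($120,000, $48,374.289) = $48,374.289 (percentage binds)
Taxable value = $322,495.26 − $22,000 − $48,374.289 = $252,120.971
Cedarvale Township: $252,120.971 × 0.00391 = $985.79299661
Millbrook County: $252,120.971 × 0.0125 = $3,151.5121375
Total = $4,137.30513411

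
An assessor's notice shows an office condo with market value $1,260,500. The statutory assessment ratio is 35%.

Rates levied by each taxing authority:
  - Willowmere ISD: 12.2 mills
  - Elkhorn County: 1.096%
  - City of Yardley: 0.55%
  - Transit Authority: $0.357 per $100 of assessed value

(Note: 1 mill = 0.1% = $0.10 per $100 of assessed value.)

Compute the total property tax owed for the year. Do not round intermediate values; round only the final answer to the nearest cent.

Assessed value = $1,260,500 × 0.35 = $441,175
Willowmere ISD: $441,175 × 0.0122 = $5,382.335
Elkhorn County: $441,175 × 0.01096 = $4,835.278
City of Yardley: $441,175 × 0.0055 = $2,426.4625
Transit Authority: $441,175 × 0.00357 = $1,574.99475
Total = $14,219.07025

$14,219.07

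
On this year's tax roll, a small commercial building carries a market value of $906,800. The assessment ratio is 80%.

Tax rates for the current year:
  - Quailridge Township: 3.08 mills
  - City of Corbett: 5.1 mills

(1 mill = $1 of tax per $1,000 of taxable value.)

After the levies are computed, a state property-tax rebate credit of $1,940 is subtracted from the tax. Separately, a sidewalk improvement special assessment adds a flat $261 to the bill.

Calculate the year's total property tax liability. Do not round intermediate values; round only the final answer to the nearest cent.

Assessed value = $906,800 × 0.8 = $725,440
Quailridge Township: $725,440 × 0.00308 = $2,234.3552
City of Corbett: $725,440 × 0.0051 = $3,699.744
Levies subtotal = $5,934.0992
After credit = $5,934.0992 − $1,940 = $3,994.0992
Total = $3,994.0992 + $261 = $4,255.0992

$4,255.10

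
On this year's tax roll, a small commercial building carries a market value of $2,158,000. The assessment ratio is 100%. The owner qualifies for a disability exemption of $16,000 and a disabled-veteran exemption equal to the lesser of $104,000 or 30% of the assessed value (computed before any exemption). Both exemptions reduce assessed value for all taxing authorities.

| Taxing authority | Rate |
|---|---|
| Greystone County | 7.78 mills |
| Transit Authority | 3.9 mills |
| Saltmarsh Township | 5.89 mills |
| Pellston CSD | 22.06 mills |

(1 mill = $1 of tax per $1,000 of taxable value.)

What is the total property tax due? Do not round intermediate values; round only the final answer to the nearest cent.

$80,765.94

Assessed value = $2,158,000 × 1 = $2,158,000
Disabled-veteran exemption = min($104,000, 30% × $2,158,000) = min($104,000, $647,400) = $104,000 (dollar cap binds)
Taxable value = $2,158,000 − $16,000 − $104,000 = $2,038,000
Greystone County: $2,038,000 × 0.00778 = $15,855.64
Transit Authority: $2,038,000 × 0.0039 = $7,948.2
Saltmarsh Township: $2,038,000 × 0.00589 = $12,003.82
Pellston CSD: $2,038,000 × 0.02206 = $44,958.28
Total = $80,765.94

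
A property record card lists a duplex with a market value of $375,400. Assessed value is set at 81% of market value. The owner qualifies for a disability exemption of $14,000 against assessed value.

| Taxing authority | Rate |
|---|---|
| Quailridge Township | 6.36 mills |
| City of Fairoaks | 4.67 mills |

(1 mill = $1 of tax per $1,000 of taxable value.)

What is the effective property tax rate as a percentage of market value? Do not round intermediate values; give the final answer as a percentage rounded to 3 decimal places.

0.852%

Assessed value = $375,400 × 0.81 = $304,074
Taxable value = $304,074 − $14,000 = $290,074
Quailridge Township: $290,074 × 0.00636 = $1,844.87064
City of Fairoaks: $290,074 × 0.00467 = $1,354.64558
Total tax = $3,199.51622
Effective rate = $3,199.51622 ÷ $375,400 = 0.852% of market value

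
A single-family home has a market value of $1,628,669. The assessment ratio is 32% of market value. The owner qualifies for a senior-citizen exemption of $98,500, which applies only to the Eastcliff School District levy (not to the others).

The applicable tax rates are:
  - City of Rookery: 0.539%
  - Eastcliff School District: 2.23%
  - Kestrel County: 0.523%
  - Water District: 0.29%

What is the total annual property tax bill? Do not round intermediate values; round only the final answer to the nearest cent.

Assessed value = $1,628,669 × 0.32 = $521,174.08
City of Rookery: $521,174.08 × 0.00539 = $2,809.1282912
Eastcliff School District: ($521,174.08 − $98,500) × 0.0223 = $422,674.08 × 0.0223 = $9,425.631984
Kestrel County: $521,174.08 × 0.00523 = $2,725.7404384
Water District: $521,174.08 × 0.0029 = $1,511.404832
Total = $16,471.9055456

$16,471.91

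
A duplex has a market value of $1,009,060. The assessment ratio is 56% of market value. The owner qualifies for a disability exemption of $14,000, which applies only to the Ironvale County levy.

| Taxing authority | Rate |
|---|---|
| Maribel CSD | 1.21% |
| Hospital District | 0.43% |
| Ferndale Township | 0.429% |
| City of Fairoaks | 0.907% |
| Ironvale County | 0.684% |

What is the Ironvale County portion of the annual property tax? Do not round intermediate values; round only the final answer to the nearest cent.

Assessed value = $1,009,060 × 0.56 = $565,073.6
Ironvale County taxable value = $565,073.6 − $14,000 = $551,073.6
Ironvale County levy = $551,073.6 × 0.00684 = $3,769.343424

$3,769.34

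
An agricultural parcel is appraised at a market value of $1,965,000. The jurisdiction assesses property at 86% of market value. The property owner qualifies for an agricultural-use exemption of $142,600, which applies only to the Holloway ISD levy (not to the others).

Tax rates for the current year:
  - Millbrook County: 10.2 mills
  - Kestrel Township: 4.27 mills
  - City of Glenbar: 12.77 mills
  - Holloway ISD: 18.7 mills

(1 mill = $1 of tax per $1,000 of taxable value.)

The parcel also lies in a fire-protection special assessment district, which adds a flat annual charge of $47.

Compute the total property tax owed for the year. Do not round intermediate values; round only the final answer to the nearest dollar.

$75,014

Assessed value = $1,965,000 × 0.86 = $1,689,900
Millbrook County: $1,689,900 × 0.0102 = $17,236.98
Kestrel Township: $1,689,900 × 0.00427 = $7,215.873
City of Glenbar: $1,689,900 × 0.01277 = $21,580.023
Holloway ISD: ($1,689,900 − $142,600) × 0.0187 = $1,547,300 × 0.0187 = $28,934.51
Levies subtotal = $74,967.386
Total = $74,967.386 + $47 = $75,014.386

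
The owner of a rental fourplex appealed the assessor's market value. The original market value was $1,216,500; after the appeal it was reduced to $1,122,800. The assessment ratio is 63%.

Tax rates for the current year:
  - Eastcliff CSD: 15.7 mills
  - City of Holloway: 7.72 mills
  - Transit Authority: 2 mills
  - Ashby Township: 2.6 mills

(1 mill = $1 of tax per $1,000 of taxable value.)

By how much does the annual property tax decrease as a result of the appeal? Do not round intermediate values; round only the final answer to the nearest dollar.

Old assessed value = $1,216,500 × 0.63 = $766,395
New assessed value = $1,122,800 × 0.63 = $707,364
Combined rate = 0.0157 + 0.00772 + 0.002 + 0.0026 = 0.02802
Old tax = $766,395 × 0.02802 = $21,474.3879
New tax = $707,364 × 0.02802 = $19,820.33928
Reduction = $21,474.3879 − $19,820.33928 = $1,654.04862

$1,654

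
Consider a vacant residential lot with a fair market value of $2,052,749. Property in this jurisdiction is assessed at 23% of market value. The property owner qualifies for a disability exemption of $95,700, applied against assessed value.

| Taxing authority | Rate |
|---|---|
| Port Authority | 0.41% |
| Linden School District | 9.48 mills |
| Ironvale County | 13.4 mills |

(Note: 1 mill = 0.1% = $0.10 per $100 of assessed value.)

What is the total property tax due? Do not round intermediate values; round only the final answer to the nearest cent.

Assessed value = $2,052,749 × 0.23 = $472,132.27
Taxable value = $472,132.27 − $95,700 = $376,432.27
Port Authority: $376,432.27 × 0.0041 = $1,543.372307
Linden School District: $376,432.27 × 0.00948 = $3,568.5779196
Ironvale County: $376,432.27 × 0.0134 = $5,044.192418
Total = $10,156.1426446

$10,156.14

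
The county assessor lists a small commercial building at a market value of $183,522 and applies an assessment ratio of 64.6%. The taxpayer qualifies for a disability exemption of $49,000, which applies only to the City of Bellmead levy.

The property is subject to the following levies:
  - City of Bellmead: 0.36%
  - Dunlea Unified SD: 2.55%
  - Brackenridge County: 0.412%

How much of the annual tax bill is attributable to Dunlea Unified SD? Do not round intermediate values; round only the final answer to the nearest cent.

$3,023.16

Assessed value = $183,522 × 0.646 = $118,555.212
Dunlea Unified SD taxable value = $118,555.212 (exemption does not apply)
Dunlea Unified SD levy = $118,555.212 × 0.0255 = $3,023.157906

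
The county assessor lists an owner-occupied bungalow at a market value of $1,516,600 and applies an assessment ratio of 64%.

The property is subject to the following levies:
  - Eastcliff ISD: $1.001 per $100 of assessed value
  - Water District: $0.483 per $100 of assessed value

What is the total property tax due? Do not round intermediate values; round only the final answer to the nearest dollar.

Assessed value = $1,516,600 × 0.64 = $970,624
Eastcliff ISD: $970,624 × 0.01001 = $9,715.94624
Water District: $970,624 × 0.00483 = $4,688.11392
Total = $9,715.94624 + $4,688.11392 = $14,404.06016

$14,404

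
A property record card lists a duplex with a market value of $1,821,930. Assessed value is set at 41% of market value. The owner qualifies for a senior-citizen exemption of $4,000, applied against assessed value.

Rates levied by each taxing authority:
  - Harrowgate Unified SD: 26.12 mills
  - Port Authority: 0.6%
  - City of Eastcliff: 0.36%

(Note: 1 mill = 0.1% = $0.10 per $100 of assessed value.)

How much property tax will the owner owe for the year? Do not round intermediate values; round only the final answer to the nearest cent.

Assessed value = $1,821,930 × 0.41 = $746,991.3
Taxable value = $746,991.3 − $4,000 = $742,991.3
Harrowgate Unified SD: $742,991.3 × 0.02612 = $19,406.932756
Port Authority: $742,991.3 × 0.006 = $4,457.9478
City of Eastcliff: $742,991.3 × 0.0036 = $2,674.76868
Total = $26,539.649236

$26,539.65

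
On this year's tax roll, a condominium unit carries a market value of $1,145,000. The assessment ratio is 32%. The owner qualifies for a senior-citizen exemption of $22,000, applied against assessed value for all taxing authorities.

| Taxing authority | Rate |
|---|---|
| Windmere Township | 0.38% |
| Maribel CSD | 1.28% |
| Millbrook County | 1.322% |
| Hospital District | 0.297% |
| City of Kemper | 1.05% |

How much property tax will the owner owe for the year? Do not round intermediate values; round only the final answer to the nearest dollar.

$14,909

Assessed value = $1,145,000 × 0.32 = $366,400
Taxable value = $366,400 − $22,000 = $344,400
Windmere Township: $344,400 × 0.0038 = $1,308.72
Maribel CSD: $344,400 × 0.0128 = $4,408.32
Millbrook County: $344,400 × 0.01322 = $4,552.968
Hospital District: $344,400 × 0.00297 = $1,022.868
City of Kemper: $344,400 × 0.0105 = $3,616.2
Total = $1,308.72 + $4,408.32 + $4,552.968 + $1,022.868 + $3,616.2 = $14,909.076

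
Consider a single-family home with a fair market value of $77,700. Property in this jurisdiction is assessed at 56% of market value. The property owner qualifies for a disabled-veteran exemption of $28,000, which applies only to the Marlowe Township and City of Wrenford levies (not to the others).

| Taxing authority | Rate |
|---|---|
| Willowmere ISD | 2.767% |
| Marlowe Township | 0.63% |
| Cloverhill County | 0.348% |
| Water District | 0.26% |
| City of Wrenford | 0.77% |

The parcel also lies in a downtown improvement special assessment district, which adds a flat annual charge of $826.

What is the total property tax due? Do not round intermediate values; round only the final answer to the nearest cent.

$2,511.70

Assessed value = $77,700 × 0.56 = $43,512
Willowmere ISD: $43,512 × 0.02767 = $1,203.97704
Marlowe Township: ($43,512 − $28,000) × 0.0063 = $15,512 × 0.0063 = $97.7256
Cloverhill County: $43,512 × 0.00348 = $151.42176
Water District: $43,512 × 0.0026 = $113.1312
City of Wrenford: ($43,512 − $28,000) × 0.0077 = $15,512 × 0.0077 = $119.4424
Levies subtotal = $1,685.698
Total = $1,685.698 + $826 = $2,511.698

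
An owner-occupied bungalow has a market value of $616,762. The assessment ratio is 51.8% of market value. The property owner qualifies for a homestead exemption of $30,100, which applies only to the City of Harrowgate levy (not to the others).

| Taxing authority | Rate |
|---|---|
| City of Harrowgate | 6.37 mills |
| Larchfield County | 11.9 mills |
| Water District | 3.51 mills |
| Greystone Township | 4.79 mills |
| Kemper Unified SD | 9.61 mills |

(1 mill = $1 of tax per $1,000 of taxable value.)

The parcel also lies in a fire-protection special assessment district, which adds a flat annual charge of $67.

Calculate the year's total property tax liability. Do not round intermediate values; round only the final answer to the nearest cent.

Assessed value = $616,762 × 0.518 = $319,482.716
City of Harrowgate: ($319,482.716 − $30,100) × 0.00637 = $289,382.716 × 0.00637 = $1,843.36790092
Larchfield County: $319,482.716 × 0.0119 = $3,801.8443204
Water District: $319,482.716 × 0.00351 = $1,121.38433316
Greystone Township: $319,482.716 × 0.00479 = $1,530.32220964
Kemper Unified SD: $319,482.716 × 0.00961 = $3,070.22890076
Levies subtotal = $11,367.14766488
Total = $11,367.14766488 + $67 = $11,434.14766488

$11,434.15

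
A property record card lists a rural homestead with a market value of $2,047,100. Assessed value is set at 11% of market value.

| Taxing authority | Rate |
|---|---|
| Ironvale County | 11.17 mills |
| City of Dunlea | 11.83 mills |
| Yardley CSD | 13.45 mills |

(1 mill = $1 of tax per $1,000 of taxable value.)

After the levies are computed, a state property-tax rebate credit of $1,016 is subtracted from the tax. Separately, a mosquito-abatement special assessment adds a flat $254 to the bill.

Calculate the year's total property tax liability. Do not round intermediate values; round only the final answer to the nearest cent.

$7,445.85

Assessed value = $2,047,100 × 0.11 = $225,181
Ironvale County: $225,181 × 0.01117 = $2,515.27177
City of Dunlea: $225,181 × 0.01183 = $2,663.89123
Yardley CSD: $225,181 × 0.01345 = $3,028.68445
Levies subtotal = $8,207.84745
After credit = $8,207.84745 − $1,016 = $7,191.84745
Total = $7,191.84745 + $254 = $7,445.84745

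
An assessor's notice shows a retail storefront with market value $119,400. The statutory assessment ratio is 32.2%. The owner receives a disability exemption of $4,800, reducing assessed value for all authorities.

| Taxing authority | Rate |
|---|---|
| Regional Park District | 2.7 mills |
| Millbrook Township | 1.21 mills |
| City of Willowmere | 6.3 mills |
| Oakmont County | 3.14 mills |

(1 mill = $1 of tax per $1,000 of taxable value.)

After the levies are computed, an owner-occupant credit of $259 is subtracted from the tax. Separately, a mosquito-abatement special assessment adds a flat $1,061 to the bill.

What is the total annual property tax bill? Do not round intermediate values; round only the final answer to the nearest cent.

$1,251.18

Assessed value = $119,400 × 0.322 = $38,446.8
Taxable value = $38,446.8 − $4,800 = $33,646.8
Regional Park District: $33,646.8 × 0.0027 = $90.84636
Millbrook Township: $33,646.8 × 0.00121 = $40.712628
City of Willowmere: $33,646.8 × 0.0063 = $211.97484
Oakmont County: $33,646.8 × 0.00314 = $105.650952
Levies subtotal = $449.18478
After credit = $449.18478 − $259 = $190.18478
Total = $190.18478 + $1,061 = $1,251.18478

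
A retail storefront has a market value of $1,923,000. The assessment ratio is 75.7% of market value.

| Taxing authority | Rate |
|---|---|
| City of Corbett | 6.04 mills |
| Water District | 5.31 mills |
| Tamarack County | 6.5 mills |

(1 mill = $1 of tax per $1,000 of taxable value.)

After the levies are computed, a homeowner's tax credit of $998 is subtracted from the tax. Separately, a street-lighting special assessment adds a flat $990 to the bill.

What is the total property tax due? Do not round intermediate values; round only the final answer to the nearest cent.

Assessed value = $1,923,000 × 0.757 = $1,455,711
City of Corbett: $1,455,711 × 0.00604 = $8,792.49444
Water District: $1,455,711 × 0.00531 = $7,729.82541
Tamarack County: $1,455,711 × 0.0065 = $9,462.1215
Levies subtotal = $25,984.44135
After credit = $25,984.44135 − $998 = $24,986.44135
Total = $24,986.44135 + $990 = $25,976.44135

$25,976.44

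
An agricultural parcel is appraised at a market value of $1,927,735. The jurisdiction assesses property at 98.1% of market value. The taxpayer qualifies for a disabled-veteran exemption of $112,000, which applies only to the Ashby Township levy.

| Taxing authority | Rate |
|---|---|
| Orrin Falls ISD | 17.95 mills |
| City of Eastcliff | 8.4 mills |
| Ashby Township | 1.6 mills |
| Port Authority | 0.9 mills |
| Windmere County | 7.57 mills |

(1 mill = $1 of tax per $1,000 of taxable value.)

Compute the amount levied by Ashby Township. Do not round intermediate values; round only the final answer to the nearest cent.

$2,846.57

Assessed value = $1,927,735 × 0.981 = $1,891,108.035
Ashby Township taxable value = $1,891,108.035 − $112,000 = $1,779,108.035
Ashby Township levy = $1,779,108.035 × 0.0016 = $2,846.572856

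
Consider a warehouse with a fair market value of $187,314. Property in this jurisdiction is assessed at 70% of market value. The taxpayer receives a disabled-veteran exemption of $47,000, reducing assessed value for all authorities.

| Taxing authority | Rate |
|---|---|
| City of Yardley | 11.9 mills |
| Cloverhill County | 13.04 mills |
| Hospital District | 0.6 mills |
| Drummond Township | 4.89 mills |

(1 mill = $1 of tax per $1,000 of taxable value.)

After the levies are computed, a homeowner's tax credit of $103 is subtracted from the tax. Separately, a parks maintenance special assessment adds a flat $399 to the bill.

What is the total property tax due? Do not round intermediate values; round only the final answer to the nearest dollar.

Assessed value = $187,314 × 0.7 = $131,119.8
Taxable value = $131,119.8 − $47,000 = $84,119.8
City of Yardley: $84,119.8 × 0.0119 = $1,001.02562
Cloverhill County: $84,119.8 × 0.01304 = $1,096.922192
Hospital District: $84,119.8 × 0.0006 = $50.47188
Drummond Township: $84,119.8 × 0.00489 = $411.345822
Levies subtotal = $2,559.765514
After credit = $2,559.765514 − $103 = $2,456.765514
Total = $2,456.765514 + $399 = $2,855.765514

$2,856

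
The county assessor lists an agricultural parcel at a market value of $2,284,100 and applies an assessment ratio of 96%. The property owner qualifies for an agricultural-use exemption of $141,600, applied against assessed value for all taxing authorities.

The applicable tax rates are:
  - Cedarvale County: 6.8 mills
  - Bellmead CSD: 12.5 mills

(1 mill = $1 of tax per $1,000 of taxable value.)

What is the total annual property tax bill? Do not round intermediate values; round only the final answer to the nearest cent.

$39,586.92

Assessed value = $2,284,100 × 0.96 = $2,192,736
Taxable value = $2,192,736 − $141,600 = $2,051,136
Cedarvale County: $2,051,136 × 0.0068 = $13,947.7248
Bellmead CSD: $2,051,136 × 0.0125 = $25,639.2
Total = $13,947.7248 + $25,639.2 = $39,586.9248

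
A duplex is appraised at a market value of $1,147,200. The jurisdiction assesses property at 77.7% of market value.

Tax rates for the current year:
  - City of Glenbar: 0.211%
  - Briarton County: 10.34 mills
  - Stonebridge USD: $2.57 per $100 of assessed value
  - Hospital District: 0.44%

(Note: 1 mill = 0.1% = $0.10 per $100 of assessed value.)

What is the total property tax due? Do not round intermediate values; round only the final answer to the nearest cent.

Assessed value = $1,147,200 × 0.777 = $891,374.4
City of Glenbar: $891,374.4 × 0.00211 = $1,880.799984
Briarton County: $891,374.4 × 0.01034 = $9,216.811296
Stonebridge USD: $891,374.4 × 0.0257 = $22,908.32208
Hospital District: $891,374.4 × 0.0044 = $3,922.04736
Total = $37,927.98072

$37,927.98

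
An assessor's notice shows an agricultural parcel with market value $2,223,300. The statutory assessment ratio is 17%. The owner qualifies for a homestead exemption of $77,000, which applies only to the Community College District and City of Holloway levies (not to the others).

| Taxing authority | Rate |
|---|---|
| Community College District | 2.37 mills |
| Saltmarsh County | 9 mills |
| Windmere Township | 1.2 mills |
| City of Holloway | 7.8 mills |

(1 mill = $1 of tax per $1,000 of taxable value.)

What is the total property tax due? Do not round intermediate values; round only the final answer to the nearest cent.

Assessed value = $2,223,300 × 0.17 = $377,961
Community College District: ($377,961 − $77,000) × 0.00237 = $300,961 × 0.00237 = $713.27757
Saltmarsh County: $377,961 × 0.009 = $3,401.649
Windmere Township: $377,961 × 0.0012 = $453.5532
City of Holloway: ($377,961 − $77,000) × 0.0078 = $300,961 × 0.0078 = $2,347.4958
Total = $6,915.97557

$6,915.98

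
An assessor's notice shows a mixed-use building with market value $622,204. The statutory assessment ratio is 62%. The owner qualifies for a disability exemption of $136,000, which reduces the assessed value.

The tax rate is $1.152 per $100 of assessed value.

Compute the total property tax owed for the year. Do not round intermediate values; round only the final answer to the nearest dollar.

$2,877

Assessed value = $622,204 × 0.62 = $385,766.48
Taxable value = $385,766.48 − $136,000 = $249,766.48
Tax = $249,766.48 × 0.01152 = $2,877.3098496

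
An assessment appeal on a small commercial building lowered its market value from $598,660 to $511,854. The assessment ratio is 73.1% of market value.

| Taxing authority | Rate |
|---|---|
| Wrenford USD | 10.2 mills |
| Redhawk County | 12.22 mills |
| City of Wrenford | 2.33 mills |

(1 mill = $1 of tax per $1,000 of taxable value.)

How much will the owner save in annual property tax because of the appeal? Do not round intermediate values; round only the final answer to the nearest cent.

$1,570.52

Old assessed value = $598,660 × 0.731 = $437,620.46
New assessed value = $511,854 × 0.731 = $374,165.274
Combined rate = 0.0102 + 0.01222 + 0.00233 = 0.02475
Old tax = $437,620.46 × 0.02475 = $10,831.106385
New tax = $374,165.274 × 0.02475 = $9,260.5905315
Reduction = $10,831.106385 − $9,260.5905315 = $1,570.5158535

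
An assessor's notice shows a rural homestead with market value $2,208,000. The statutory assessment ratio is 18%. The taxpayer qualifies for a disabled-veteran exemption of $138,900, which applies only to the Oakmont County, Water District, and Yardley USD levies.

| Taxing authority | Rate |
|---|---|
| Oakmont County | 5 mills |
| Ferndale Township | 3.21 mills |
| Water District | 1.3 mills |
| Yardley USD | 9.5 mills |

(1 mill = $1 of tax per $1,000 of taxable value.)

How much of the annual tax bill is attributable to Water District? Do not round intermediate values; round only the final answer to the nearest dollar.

Assessed value = $2,208,000 × 0.18 = $397,440
Water District taxable value = $397,440 − $138,900 = $258,540
Water District levy = $258,540 × 0.0013 = $336.102

$336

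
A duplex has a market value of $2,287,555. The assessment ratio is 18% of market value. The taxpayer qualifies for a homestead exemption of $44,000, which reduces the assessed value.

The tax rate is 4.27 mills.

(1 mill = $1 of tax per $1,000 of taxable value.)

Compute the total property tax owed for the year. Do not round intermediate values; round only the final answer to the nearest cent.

Assessed value = $2,287,555 × 0.18 = $411,759.9
Taxable value = $411,759.9 − $44,000 = $367,759.9
Tax = $367,759.9 × 0.00427 = $1,570.334773

$1,570.33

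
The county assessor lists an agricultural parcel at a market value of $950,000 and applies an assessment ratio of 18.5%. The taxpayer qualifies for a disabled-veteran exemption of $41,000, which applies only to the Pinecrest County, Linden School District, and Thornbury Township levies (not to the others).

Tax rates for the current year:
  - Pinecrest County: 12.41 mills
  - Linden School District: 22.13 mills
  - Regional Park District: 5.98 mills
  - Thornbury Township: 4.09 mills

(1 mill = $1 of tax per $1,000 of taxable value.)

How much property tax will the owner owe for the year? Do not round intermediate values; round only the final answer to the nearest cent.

Assessed value = $950,000 × 0.185 = $175,750
Pinecrest County: ($175,750 − $41,000) × 0.01241 = $134,750 × 0.01241 = $1,672.2475
Linden School District: ($175,750 − $41,000) × 0.02213 = $134,750 × 0.02213 = $2,982.0175
Regional Park District: $175,750 × 0.00598 = $1,050.985
Thornbury Township: ($175,750 − $41,000) × 0.00409 = $134,750 × 0.00409 = $551.1275
Total = $6,256.3775

$6,256.38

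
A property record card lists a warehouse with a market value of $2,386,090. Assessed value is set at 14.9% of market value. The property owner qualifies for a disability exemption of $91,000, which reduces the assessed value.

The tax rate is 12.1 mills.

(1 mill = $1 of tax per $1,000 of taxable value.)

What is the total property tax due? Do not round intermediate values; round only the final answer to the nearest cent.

$3,200.78

Assessed value = $2,386,090 × 0.149 = $355,527.41
Taxable value = $355,527.41 − $91,000 = $264,527.41
Tax = $264,527.41 × 0.0121 = $3,200.781661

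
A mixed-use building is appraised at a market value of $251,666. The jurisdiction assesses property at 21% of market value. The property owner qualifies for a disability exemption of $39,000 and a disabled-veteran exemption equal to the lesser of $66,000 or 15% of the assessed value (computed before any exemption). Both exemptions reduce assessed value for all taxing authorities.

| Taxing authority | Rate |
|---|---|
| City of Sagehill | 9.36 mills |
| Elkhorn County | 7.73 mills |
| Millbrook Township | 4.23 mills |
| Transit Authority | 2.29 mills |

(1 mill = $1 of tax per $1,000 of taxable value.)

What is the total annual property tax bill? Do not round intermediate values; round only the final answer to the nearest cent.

Assessed value = $251,666 × 0.21 = $52,849.86
Disabled-veteran exemption = min($66,000, 15% × $52,849.86) = min($66,000, $7,927.479) = $7,927.479 (percentage binds)
Taxable value = $52,849.86 − $39,000 − $7,927.479 = $5,922.381
City of Sagehill: $5,922.381 × 0.00936 = $55.43348616
Elkhorn County: $5,922.381 × 0.00773 = $45.78000513
Millbrook Township: $5,922.381 × 0.00423 = $25.05167163
Transit Authority: $5,922.381 × 0.00229 = $13.56225249
Total = $139.82741541

$139.83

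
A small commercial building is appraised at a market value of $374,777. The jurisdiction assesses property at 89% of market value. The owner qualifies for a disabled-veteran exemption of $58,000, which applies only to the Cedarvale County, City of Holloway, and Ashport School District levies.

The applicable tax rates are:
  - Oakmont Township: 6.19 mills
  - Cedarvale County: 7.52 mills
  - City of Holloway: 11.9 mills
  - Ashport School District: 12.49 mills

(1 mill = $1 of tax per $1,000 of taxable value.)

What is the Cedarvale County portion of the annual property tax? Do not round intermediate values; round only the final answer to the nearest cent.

$2,072.15

Assessed value = $374,777 × 0.89 = $333,551.53
Cedarvale County taxable value = $333,551.53 − $58,000 = $275,551.53
Cedarvale County levy = $275,551.53 × 0.00752 = $2,072.1475056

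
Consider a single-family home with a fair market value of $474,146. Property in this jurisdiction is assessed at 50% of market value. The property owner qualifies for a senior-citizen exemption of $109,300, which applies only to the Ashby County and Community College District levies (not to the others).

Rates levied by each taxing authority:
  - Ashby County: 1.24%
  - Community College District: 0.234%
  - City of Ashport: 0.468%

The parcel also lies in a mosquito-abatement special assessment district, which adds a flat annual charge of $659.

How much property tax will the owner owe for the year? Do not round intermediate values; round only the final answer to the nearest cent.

$3,651.88

Assessed value = $474,146 × 0.5 = $237,073
Ashby County: ($237,073 − $109,300) × 0.0124 = $127,773 × 0.0124 = $1,584.3852
Community College District: ($237,073 − $109,300) × 0.00234 = $127,773 × 0.00234 = $298.98882
City of Ashport: $237,073 × 0.00468 = $1,109.50164
Levies subtotal = $2,992.87566
Total = $2,992.87566 + $659 = $3,651.87566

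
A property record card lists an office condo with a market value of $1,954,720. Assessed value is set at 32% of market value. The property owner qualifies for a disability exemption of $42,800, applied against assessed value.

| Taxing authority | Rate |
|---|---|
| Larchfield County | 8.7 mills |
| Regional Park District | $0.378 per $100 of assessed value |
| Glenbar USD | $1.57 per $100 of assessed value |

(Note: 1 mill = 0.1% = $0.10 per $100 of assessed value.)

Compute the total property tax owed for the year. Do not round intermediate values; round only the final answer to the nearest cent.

Assessed value = $1,954,720 × 0.32 = $625,510.4
Taxable value = $625,510.4 − $42,800 = $582,710.4
Larchfield County: $582,710.4 × 0.0087 = $5,069.58048
Regional Park District: $582,710.4 × 0.00378 = $2,202.645312
Glenbar USD: $582,710.4 × 0.0157 = $9,148.55328
Total = $16,420.779072

$16,420.78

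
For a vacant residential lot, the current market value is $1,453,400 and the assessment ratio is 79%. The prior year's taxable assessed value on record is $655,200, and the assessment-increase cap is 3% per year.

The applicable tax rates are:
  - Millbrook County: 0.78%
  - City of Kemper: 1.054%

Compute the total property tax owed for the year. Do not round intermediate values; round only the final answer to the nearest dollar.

$12,377

Uncapped assessed value = $1,453,400 × 0.79 = $1,148,186
Cap limit = $655,200 × 1.03 = $674,856
Taxable assessed value = min($1,148,186, $674,856) = $674,856 (cap binds)
Millbrook County: $674,856 × 0.0078 = $5,263.8768
City of Kemper: $674,856 × 0.01054 = $7,112.98224
Total = $12,376.85904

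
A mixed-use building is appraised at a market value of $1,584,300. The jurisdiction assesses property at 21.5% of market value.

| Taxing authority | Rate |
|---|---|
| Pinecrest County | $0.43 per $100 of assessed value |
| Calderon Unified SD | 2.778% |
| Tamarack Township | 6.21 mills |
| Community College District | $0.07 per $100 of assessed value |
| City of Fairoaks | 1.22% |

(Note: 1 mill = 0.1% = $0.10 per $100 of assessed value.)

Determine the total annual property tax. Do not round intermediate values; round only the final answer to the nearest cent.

$17,436.57

Assessed value = $1,584,300 × 0.215 = $340,624.5
Pinecrest County: $340,624.5 × 0.0043 = $1,464.68535
Calderon Unified SD: $340,624.5 × 0.02778 = $9,462.54861
Tamarack Township: $340,624.5 × 0.00621 = $2,115.278145
Community College District: $340,624.5 × 0.0007 = $238.43715
City of Fairoaks: $340,624.5 × 0.0122 = $4,155.6189
Total = $17,436.568155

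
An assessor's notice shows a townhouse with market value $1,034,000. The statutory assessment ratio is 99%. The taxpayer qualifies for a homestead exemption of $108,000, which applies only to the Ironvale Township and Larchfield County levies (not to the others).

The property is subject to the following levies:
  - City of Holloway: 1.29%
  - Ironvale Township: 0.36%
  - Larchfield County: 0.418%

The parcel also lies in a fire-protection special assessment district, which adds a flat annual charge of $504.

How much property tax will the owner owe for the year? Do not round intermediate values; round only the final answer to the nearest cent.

Assessed value = $1,034,000 × 0.99 = $1,023,660
City of Holloway: $1,023,660 × 0.0129 = $13,205.214
Ironvale Township: ($1,023,660 − $108,000) × 0.0036 = $915,660 × 0.0036 = $3,296.376
Larchfield County: ($1,023,660 − $108,000) × 0.00418 = $915,660 × 0.00418 = $3,827.4588
Levies subtotal = $20,329.0488
Total = $20,329.0488 + $504 = $20,833.0488

$20,833.05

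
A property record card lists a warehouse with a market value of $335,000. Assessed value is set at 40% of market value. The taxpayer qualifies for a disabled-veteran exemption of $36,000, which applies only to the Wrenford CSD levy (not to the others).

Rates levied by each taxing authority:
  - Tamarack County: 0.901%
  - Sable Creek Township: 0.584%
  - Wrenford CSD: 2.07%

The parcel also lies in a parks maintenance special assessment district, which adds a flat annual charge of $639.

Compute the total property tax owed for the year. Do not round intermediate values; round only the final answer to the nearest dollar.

Assessed value = $335,000 × 0.4 = $134,000
Tamarack County: $134,000 × 0.00901 = $1,207.34
Sable Creek Township: $134,000 × 0.00584 = $782.56
Wrenford CSD: ($134,000 − $36,000) × 0.0207 = $98,000 × 0.0207 = $2,028.6
Levies subtotal = $4,018.5
Total = $4,018.5 + $639 = $4,657.5

$4,658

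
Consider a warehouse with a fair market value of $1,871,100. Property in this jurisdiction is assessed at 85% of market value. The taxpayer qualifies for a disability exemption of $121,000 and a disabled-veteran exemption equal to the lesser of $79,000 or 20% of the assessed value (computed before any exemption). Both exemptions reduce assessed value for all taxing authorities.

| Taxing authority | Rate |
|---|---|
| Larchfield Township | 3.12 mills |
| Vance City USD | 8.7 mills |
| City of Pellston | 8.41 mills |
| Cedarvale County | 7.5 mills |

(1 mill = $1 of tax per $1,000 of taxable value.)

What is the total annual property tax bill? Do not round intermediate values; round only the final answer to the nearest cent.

Assessed value = $1,871,100 × 0.85 = $1,590,435
Disabled-veteran exemption = min($79,000, 20% × $1,590,435) = min($79,000, $318,087) = $79,000 (dollar cap binds)
Taxable value = $1,590,435 − $121,000 − $79,000 = $1,390,435
Larchfield Township: $1,390,435 × 0.00312 = $4,338.1572
Vance City USD: $1,390,435 × 0.0087 = $12,096.7845
City of Pellston: $1,390,435 × 0.00841 = $11,693.55835
Cedarvale County: $1,390,435 × 0.0075 = $10,428.2625
Total = $38,556.76255

$38,556.76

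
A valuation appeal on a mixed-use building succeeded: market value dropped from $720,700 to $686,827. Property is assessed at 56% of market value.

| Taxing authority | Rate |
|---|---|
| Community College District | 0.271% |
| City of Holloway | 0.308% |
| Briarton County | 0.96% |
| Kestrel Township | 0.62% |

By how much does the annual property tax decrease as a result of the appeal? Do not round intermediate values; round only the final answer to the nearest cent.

$409.54

Old assessed value = $720,700 × 0.56 = $403,592
New assessed value = $686,827 × 0.56 = $384,623.12
Combined rate = 0.00271 + 0.00308 + 0.0096 + 0.0062 = 0.02159
Old tax = $403,592 × 0.02159 = $8,713.55128
New tax = $384,623.12 × 0.02159 = $8,304.0131608
Reduction = $8,713.55128 − $8,304.0131608 = $409.5381192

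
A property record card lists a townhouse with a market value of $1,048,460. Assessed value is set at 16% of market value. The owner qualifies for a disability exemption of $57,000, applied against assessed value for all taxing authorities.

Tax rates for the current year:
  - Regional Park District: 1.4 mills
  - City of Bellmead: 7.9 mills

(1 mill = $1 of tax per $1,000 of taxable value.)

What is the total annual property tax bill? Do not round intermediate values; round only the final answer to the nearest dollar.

Assessed value = $1,048,460 × 0.16 = $167,753.6
Taxable value = $167,753.6 − $57,000 = $110,753.6
Regional Park District: $110,753.6 × 0.0014 = $155.05504
City of Bellmead: $110,753.6 × 0.0079 = $874.95344
Total = $155.05504 + $874.95344 = $1,030.00848

$1,030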